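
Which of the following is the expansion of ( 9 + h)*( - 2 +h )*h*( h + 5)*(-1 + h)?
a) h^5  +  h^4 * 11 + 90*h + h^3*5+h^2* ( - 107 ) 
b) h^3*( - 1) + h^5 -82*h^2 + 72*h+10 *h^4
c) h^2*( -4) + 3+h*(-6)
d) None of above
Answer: a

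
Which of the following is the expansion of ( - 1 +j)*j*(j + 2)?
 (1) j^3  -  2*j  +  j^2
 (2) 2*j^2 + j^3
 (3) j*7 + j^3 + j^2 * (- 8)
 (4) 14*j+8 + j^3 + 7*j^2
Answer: 1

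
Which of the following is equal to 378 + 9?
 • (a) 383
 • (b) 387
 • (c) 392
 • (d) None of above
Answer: b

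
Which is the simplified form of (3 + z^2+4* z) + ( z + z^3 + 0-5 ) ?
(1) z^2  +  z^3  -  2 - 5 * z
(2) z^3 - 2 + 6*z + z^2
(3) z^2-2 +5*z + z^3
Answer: 3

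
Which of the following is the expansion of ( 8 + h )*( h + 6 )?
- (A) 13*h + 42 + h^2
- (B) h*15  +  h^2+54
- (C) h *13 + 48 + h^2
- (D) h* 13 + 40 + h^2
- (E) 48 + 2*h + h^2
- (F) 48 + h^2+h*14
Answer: F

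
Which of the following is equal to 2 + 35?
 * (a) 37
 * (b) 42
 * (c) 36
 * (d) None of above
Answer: a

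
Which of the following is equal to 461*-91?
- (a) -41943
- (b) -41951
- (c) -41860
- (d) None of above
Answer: b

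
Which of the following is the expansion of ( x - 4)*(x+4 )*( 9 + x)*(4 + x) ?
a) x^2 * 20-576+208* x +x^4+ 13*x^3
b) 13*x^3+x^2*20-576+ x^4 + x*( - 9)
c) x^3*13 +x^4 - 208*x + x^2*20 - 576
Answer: c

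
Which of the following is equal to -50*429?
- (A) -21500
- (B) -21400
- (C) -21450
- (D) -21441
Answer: C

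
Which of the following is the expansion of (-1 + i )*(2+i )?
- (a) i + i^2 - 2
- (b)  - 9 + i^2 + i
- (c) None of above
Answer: a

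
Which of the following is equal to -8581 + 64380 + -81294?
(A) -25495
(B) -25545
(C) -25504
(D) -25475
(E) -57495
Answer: A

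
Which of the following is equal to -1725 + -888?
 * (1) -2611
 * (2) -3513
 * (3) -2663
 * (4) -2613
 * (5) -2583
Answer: 4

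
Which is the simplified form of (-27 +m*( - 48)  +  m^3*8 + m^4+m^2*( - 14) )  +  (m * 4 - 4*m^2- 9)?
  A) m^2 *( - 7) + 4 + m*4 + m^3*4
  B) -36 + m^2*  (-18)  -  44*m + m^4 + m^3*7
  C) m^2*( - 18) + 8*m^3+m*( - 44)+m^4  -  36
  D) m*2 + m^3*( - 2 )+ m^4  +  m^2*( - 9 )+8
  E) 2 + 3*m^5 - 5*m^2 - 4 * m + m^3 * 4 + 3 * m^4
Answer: C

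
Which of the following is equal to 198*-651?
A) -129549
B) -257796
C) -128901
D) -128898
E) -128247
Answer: D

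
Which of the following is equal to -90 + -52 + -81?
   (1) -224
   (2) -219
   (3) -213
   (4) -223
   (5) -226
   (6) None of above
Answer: 4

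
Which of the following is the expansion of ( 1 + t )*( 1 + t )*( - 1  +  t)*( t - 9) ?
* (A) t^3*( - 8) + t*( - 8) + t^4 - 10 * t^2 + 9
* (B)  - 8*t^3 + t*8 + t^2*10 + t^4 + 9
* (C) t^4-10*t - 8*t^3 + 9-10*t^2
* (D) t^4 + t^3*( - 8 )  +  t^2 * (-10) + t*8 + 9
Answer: D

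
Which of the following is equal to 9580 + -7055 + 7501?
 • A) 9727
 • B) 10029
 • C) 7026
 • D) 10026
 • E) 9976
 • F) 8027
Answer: D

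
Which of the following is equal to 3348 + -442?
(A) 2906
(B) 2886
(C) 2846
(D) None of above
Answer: A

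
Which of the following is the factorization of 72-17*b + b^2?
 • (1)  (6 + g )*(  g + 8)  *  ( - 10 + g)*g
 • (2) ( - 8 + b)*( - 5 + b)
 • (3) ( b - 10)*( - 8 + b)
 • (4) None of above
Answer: 4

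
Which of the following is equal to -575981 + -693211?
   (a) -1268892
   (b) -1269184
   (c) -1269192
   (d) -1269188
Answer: c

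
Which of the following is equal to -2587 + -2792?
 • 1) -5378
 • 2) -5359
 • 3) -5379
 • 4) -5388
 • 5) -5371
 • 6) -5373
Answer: 3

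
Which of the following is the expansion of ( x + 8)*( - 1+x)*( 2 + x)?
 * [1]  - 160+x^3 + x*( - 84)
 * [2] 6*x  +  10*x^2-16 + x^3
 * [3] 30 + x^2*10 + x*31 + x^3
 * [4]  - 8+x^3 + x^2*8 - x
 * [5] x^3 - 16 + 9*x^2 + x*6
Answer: 5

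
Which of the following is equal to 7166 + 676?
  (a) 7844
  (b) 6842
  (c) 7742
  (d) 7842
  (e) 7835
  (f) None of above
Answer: d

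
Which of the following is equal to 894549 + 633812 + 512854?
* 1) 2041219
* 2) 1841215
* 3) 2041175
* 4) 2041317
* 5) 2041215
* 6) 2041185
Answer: 5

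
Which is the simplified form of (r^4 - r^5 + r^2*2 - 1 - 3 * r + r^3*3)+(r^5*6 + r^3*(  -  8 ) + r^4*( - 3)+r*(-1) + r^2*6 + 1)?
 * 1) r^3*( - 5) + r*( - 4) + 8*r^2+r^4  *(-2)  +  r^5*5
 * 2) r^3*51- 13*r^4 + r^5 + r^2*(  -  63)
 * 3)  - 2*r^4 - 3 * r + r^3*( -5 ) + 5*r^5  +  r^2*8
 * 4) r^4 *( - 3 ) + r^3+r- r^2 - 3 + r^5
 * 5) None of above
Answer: 1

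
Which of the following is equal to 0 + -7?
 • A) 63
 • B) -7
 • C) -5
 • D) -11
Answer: B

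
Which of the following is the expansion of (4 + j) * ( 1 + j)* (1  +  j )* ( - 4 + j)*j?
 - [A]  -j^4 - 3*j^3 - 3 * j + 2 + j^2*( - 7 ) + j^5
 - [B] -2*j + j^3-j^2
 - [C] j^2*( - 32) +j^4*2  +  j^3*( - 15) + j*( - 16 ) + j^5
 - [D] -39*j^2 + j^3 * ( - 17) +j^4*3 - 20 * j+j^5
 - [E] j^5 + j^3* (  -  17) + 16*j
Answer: C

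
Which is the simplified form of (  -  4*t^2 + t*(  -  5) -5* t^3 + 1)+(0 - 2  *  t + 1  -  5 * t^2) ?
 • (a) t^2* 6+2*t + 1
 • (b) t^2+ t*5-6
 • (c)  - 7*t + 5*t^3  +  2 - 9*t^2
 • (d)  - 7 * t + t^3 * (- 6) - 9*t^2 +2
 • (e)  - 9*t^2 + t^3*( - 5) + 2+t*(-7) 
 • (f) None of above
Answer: e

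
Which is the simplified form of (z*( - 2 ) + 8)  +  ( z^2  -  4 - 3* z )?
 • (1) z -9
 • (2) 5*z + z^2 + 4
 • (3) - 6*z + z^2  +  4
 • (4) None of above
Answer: 4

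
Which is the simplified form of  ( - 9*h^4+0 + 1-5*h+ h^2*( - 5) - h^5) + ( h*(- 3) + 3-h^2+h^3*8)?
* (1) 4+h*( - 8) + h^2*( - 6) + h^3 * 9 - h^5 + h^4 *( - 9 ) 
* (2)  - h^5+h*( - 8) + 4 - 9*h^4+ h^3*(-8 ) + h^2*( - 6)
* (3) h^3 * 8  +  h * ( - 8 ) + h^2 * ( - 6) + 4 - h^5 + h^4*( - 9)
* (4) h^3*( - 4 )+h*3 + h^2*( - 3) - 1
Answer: 3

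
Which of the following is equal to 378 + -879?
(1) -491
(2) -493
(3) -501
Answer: 3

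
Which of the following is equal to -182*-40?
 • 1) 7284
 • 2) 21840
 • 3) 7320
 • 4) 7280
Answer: 4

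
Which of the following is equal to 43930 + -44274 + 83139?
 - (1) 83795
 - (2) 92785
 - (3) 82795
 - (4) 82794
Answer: 3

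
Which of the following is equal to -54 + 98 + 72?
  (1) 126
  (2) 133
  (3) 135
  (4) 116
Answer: 4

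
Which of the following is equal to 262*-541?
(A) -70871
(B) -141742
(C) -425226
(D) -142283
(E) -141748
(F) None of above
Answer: B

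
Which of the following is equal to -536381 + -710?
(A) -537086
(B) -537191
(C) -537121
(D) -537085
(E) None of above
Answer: E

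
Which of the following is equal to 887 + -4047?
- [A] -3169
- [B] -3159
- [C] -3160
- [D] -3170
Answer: C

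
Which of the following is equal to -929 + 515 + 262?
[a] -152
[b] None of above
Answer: a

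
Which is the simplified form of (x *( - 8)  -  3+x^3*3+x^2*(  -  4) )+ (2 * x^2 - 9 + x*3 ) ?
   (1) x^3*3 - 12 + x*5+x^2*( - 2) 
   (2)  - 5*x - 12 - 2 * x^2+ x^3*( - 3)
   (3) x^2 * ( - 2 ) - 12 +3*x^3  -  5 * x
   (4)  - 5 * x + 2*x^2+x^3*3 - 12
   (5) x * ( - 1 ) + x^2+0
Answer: 3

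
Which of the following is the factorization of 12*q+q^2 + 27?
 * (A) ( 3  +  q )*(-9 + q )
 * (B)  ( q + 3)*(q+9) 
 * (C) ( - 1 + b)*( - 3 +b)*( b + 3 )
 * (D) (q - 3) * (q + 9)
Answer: B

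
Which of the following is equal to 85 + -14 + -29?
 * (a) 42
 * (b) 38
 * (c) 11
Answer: a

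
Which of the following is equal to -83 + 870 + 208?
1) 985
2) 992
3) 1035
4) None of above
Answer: 4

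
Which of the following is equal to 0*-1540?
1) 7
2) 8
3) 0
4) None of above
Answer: 3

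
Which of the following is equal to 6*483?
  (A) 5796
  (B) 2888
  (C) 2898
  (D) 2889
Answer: C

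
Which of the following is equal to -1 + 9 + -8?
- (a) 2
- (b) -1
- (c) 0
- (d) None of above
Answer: c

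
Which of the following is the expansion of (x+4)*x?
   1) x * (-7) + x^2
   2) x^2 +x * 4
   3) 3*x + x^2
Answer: 2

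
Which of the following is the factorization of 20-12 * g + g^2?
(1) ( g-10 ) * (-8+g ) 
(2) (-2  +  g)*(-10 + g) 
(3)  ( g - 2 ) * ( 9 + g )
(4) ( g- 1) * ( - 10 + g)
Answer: 2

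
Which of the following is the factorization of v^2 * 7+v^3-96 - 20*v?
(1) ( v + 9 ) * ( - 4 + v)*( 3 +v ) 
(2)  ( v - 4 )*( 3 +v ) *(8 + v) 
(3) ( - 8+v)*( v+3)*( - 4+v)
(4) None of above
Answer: 2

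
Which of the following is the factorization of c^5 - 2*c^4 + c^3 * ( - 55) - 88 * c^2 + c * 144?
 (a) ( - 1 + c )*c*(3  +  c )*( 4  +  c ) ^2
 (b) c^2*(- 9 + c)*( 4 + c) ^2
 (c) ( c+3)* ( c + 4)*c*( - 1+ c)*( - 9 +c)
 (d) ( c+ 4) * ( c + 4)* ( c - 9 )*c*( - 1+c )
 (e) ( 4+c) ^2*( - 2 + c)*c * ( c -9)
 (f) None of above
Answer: d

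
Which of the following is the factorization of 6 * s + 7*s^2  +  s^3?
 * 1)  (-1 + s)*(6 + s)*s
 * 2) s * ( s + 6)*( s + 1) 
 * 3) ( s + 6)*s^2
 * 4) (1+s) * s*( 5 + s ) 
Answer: 2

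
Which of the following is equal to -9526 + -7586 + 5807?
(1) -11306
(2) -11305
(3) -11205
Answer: 2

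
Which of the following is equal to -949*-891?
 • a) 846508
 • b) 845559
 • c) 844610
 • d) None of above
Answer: b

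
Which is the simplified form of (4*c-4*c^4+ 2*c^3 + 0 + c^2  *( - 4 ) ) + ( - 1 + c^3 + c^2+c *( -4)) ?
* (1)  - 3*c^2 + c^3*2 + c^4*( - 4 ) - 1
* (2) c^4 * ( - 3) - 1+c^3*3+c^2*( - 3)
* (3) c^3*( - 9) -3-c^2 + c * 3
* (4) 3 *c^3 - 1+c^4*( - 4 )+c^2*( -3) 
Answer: 4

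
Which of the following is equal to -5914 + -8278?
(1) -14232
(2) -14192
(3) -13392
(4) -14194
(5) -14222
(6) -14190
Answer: 2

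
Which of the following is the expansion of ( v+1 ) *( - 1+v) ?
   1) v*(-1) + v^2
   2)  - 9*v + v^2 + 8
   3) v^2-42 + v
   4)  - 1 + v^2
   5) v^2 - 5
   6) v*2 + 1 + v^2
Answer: 4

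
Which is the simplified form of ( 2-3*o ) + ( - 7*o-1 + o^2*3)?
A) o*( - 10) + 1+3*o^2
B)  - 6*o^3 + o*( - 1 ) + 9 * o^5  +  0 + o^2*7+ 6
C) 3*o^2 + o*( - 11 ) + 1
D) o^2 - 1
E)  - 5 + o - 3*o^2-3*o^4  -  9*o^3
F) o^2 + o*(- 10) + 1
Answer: A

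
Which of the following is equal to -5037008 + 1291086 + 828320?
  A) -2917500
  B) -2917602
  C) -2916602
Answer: B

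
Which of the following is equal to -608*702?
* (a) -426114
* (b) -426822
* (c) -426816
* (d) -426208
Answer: c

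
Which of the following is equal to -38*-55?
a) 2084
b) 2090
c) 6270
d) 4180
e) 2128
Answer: b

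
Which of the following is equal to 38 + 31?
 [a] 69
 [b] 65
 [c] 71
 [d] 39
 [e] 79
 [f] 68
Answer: a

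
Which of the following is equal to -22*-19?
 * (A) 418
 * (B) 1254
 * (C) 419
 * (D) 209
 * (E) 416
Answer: A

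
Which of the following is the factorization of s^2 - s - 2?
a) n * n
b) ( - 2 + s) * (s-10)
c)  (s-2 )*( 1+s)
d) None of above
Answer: c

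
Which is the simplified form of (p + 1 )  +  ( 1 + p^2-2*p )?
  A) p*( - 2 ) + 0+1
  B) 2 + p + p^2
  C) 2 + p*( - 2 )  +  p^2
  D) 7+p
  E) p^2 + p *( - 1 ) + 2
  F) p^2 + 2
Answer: E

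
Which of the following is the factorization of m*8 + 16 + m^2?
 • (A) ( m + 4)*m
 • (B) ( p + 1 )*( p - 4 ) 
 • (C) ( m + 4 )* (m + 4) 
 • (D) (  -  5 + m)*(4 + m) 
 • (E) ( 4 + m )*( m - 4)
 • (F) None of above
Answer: C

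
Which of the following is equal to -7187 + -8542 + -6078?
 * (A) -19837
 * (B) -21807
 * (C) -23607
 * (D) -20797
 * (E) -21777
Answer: B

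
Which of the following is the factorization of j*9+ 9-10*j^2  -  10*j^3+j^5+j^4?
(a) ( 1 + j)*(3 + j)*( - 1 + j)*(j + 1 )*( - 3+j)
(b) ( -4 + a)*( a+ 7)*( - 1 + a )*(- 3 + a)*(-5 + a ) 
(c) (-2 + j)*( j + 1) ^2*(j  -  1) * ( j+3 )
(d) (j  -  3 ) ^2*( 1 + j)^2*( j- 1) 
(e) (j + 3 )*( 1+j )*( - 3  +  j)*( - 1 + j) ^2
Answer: a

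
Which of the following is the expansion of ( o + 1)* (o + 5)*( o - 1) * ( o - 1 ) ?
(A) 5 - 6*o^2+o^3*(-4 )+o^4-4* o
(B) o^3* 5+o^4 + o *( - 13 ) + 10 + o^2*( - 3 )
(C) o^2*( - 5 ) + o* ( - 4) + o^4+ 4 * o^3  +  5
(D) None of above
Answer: D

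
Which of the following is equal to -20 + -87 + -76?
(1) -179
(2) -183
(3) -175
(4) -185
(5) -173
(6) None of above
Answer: 2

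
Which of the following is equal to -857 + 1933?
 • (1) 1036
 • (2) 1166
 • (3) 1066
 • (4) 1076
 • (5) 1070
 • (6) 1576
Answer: 4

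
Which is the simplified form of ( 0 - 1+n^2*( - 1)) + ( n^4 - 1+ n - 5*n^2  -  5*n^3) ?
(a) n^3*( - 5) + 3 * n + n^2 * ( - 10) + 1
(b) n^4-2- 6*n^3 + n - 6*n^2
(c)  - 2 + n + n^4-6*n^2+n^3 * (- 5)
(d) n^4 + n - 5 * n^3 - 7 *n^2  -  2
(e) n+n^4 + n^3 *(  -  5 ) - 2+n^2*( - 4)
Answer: c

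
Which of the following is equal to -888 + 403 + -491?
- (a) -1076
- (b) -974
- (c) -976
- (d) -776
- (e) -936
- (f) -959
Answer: c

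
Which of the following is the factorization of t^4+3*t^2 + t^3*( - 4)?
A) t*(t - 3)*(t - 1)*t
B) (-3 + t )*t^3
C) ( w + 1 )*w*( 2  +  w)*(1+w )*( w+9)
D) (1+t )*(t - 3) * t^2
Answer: A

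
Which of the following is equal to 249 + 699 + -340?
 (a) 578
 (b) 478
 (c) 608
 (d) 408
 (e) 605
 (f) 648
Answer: c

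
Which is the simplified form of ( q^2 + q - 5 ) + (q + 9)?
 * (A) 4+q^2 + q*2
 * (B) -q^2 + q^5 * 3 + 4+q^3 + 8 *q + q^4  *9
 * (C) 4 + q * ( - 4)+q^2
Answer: A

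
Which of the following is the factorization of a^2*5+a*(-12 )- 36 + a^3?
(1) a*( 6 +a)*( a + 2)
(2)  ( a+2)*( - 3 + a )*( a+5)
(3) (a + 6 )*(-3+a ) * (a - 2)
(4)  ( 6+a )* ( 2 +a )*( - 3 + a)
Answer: 4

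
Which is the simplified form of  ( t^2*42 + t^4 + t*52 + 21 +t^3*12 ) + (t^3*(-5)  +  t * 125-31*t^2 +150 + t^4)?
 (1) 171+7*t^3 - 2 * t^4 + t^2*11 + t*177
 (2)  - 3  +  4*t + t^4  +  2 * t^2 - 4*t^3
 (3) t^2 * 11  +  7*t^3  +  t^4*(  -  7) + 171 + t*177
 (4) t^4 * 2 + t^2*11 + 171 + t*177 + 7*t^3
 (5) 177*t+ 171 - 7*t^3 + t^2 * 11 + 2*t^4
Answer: 4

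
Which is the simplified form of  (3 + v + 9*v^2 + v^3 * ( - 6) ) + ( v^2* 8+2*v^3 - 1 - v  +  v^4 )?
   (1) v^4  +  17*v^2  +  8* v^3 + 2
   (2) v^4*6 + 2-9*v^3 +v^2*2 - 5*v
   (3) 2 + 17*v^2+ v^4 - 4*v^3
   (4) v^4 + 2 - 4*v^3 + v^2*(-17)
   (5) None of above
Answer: 3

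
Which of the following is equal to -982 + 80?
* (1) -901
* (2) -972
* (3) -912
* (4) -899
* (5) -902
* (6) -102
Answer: 5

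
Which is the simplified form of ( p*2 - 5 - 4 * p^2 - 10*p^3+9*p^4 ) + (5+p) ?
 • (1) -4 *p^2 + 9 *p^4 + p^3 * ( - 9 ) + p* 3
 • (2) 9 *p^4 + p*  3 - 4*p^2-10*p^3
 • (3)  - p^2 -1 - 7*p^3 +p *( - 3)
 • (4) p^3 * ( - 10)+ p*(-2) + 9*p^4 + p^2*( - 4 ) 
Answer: 2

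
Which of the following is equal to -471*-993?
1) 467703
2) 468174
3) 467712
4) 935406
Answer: 1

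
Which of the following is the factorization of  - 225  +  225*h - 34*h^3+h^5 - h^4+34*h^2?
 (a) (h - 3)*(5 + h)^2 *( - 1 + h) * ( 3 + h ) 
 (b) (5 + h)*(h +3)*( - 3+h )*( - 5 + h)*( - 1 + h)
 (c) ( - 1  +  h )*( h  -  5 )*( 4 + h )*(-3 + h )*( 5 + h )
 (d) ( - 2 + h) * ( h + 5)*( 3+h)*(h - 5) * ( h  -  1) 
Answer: b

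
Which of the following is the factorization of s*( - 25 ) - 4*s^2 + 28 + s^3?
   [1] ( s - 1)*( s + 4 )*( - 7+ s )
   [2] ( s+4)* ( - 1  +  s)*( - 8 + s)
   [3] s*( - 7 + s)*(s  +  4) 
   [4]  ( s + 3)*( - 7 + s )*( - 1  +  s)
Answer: 1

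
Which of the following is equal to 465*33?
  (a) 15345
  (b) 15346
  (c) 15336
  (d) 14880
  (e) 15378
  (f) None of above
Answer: a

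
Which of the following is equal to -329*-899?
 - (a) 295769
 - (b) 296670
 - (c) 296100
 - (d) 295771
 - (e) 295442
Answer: d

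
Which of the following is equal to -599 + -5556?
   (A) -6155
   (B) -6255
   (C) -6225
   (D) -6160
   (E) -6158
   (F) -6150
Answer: A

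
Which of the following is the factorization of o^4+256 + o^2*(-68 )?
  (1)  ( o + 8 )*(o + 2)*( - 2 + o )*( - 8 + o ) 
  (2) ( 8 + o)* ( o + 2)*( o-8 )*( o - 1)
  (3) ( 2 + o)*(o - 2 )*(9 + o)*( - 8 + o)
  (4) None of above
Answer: 1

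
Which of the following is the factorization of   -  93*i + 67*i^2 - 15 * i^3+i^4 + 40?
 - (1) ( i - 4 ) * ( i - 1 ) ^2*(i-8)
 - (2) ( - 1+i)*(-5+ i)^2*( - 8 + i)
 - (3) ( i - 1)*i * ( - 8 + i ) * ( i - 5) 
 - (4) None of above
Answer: 4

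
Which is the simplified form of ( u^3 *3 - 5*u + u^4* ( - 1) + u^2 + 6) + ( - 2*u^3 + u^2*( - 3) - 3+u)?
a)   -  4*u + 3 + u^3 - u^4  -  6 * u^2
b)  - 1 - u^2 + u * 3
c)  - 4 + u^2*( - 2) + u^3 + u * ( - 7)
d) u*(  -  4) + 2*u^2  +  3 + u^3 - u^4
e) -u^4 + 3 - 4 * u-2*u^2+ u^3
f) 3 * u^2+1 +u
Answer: e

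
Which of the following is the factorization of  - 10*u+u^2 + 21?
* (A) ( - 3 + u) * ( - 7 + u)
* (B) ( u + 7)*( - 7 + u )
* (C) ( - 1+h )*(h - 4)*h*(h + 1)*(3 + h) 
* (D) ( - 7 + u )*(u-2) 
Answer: A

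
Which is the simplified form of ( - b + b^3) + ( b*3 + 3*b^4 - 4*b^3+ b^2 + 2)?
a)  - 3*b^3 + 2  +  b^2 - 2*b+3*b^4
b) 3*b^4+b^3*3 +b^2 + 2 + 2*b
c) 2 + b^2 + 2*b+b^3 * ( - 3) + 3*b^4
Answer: c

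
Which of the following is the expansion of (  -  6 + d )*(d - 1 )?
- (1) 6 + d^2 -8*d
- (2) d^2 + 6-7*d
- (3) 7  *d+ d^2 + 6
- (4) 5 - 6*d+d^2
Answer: 2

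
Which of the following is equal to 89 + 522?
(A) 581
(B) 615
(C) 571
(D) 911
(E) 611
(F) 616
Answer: E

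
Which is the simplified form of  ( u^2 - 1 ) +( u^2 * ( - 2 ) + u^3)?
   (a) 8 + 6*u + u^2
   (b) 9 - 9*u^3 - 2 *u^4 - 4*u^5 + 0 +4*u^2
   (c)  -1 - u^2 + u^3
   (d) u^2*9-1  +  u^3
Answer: c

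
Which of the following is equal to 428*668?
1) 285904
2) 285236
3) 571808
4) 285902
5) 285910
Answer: 1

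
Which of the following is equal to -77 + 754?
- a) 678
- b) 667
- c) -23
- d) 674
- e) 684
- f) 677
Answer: f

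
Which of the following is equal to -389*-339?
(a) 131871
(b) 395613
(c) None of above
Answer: a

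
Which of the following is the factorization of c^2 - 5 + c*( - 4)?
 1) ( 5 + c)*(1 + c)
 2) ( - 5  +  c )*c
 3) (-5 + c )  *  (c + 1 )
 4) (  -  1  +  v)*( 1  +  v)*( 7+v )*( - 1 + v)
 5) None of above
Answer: 3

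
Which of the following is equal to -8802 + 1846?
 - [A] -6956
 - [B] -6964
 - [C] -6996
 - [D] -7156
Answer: A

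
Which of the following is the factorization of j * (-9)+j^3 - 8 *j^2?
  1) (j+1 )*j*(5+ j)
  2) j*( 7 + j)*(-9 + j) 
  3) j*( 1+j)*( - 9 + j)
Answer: 3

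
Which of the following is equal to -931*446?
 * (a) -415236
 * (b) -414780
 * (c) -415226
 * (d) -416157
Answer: c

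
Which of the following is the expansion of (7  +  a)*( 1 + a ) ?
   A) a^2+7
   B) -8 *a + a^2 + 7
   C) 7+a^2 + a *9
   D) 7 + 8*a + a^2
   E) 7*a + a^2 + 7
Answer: D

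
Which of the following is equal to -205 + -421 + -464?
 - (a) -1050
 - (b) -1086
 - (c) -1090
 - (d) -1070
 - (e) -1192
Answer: c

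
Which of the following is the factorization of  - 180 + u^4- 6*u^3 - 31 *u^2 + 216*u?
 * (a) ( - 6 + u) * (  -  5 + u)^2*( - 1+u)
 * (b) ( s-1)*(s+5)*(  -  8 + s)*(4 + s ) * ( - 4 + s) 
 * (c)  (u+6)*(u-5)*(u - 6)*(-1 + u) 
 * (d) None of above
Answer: c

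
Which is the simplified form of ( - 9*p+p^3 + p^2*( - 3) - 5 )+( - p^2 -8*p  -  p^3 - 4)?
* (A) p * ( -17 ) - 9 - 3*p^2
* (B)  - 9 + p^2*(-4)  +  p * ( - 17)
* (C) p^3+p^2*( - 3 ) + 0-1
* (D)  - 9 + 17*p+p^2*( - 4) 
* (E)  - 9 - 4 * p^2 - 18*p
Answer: B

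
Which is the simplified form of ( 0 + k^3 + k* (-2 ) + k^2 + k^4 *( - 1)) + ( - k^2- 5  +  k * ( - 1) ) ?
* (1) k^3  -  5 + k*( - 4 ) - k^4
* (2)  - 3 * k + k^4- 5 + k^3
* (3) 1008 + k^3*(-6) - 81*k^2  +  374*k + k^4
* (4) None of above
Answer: 4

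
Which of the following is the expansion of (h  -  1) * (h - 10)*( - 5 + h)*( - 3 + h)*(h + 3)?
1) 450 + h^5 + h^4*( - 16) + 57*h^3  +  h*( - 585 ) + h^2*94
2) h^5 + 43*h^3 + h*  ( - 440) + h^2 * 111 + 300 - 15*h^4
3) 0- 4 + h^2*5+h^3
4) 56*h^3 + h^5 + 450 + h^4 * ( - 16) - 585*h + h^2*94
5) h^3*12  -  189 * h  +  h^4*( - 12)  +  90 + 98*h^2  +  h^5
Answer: 4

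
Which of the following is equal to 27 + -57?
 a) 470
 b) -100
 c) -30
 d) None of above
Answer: c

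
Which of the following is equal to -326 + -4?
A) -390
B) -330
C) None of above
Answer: B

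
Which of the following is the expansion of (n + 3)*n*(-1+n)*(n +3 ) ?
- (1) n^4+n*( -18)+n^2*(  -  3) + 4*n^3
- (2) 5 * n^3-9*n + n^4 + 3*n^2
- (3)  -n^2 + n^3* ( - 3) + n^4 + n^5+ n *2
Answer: 2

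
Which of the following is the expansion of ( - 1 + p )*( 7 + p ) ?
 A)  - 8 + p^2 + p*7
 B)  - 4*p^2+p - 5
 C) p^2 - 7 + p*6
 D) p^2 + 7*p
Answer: C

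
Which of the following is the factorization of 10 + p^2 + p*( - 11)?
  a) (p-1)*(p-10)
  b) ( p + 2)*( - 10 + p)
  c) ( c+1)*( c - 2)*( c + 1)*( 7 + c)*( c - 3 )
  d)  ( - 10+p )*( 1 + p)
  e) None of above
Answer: a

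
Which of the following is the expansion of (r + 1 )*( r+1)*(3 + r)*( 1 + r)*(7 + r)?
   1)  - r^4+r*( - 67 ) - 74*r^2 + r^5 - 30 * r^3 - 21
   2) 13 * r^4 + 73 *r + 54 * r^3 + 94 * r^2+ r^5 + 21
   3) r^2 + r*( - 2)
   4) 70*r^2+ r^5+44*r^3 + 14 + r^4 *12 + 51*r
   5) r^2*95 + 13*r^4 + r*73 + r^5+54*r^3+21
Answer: 2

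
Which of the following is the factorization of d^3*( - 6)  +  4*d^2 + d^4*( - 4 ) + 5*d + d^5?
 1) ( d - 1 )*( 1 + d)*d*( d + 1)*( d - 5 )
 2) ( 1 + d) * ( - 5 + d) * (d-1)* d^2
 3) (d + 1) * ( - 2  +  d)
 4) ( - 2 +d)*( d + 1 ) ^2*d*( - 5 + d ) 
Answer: 1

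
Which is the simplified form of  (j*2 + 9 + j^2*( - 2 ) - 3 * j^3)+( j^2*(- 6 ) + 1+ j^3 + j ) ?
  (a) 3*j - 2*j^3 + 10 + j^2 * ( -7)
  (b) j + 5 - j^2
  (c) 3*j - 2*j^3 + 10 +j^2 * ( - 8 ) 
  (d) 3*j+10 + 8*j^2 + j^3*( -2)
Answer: c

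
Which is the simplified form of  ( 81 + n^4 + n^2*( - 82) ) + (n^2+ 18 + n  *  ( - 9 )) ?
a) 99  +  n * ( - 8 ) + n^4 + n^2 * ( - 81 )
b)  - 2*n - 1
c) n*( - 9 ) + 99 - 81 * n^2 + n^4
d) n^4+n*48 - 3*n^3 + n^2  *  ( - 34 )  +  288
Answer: c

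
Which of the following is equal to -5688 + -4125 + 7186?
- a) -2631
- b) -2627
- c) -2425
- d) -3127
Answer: b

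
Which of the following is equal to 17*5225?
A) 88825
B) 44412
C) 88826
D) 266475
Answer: A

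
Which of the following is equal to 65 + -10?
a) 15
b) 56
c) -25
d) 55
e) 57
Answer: d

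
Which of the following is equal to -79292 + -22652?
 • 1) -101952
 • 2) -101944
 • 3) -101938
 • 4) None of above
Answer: 2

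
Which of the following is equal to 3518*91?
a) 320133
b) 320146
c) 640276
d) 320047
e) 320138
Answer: e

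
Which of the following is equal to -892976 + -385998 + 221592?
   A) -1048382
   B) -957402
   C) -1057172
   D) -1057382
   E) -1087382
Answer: D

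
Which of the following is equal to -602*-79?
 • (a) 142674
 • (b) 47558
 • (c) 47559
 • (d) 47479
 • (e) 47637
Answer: b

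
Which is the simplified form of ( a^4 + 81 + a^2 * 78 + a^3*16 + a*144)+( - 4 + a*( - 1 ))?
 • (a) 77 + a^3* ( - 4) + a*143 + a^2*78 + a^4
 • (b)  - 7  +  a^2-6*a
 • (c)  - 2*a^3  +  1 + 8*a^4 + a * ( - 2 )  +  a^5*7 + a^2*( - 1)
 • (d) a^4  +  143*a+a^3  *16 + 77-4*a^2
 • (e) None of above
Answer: e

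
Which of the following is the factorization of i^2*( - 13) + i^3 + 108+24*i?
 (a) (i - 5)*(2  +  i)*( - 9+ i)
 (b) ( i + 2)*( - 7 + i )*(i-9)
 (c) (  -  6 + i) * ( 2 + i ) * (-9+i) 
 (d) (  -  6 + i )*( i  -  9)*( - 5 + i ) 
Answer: c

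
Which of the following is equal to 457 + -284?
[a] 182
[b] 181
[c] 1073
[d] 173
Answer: d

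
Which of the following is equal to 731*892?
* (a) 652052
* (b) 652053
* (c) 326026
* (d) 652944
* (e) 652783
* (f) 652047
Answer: a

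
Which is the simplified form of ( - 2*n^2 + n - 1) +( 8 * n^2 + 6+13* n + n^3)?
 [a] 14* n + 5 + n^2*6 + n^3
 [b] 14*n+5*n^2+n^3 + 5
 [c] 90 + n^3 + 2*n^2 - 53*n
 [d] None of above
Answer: a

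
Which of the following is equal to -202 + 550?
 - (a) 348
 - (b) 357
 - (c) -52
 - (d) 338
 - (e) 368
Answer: a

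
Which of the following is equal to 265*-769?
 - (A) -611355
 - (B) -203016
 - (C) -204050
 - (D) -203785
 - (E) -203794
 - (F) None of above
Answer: D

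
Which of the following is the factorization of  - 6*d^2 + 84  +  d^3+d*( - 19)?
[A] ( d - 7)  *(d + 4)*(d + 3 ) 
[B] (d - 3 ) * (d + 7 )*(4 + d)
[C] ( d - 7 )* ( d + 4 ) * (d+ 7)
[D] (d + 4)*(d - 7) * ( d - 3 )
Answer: D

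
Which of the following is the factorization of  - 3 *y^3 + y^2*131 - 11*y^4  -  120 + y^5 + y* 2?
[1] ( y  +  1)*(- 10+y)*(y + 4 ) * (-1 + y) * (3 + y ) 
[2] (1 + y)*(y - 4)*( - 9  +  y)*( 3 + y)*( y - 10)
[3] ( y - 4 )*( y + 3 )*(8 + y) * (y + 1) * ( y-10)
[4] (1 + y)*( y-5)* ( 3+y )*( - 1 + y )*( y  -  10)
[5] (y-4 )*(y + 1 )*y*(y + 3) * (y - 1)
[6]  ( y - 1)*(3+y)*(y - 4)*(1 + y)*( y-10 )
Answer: 6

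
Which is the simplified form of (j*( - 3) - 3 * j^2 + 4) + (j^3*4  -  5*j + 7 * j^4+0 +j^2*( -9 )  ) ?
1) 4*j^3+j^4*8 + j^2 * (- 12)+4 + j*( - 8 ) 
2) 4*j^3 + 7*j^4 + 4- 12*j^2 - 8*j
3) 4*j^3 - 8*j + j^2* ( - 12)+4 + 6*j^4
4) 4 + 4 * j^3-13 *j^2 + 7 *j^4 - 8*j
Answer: 2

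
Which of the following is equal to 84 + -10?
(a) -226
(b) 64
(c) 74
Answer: c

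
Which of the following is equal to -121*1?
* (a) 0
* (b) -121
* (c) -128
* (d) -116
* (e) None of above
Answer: b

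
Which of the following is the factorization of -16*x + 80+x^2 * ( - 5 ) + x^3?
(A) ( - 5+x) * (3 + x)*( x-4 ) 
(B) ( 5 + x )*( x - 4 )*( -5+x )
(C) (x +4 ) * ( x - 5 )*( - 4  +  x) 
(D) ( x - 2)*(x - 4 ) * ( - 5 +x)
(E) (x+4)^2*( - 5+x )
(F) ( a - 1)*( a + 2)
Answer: C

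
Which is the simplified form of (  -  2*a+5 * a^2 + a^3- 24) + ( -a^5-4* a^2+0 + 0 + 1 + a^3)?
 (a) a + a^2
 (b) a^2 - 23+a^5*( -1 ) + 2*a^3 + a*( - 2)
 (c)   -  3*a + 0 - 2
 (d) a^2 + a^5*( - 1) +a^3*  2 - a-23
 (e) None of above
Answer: b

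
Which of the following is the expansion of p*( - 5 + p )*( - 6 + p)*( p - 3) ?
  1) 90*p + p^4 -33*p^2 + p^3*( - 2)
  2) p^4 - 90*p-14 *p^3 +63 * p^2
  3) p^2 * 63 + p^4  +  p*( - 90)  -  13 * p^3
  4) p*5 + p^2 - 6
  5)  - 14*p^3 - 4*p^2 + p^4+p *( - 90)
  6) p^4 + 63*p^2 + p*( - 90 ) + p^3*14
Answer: 2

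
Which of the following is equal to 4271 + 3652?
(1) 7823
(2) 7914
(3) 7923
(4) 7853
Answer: 3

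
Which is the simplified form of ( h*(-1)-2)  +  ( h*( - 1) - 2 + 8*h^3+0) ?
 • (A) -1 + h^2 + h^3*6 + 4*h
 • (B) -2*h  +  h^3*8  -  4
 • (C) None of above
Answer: B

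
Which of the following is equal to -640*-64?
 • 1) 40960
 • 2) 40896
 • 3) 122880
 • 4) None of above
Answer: 1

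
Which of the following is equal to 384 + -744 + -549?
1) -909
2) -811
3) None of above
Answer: 1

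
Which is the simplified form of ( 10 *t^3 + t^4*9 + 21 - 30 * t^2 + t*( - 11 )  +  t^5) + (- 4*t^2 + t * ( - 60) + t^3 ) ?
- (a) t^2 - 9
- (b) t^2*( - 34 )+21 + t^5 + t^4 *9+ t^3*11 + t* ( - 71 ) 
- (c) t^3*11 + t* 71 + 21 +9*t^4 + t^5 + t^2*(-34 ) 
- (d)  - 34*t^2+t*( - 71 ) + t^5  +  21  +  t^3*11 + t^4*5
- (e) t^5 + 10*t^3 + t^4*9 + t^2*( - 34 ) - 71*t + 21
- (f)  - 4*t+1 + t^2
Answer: b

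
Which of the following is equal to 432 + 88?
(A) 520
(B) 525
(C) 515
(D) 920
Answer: A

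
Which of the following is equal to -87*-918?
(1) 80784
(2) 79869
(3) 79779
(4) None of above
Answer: 4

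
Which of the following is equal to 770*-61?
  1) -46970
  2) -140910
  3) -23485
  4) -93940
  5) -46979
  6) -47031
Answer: 1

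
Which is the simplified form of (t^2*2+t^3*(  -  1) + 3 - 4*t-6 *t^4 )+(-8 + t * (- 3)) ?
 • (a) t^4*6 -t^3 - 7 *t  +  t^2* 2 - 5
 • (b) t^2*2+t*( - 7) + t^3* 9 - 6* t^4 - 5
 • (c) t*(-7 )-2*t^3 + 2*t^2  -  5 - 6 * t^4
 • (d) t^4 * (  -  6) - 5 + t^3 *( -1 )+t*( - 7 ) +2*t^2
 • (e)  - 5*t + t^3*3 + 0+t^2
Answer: d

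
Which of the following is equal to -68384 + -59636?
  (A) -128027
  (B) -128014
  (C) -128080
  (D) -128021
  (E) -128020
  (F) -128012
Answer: E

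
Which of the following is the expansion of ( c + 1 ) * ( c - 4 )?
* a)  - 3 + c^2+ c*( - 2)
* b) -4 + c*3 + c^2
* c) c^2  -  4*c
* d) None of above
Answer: d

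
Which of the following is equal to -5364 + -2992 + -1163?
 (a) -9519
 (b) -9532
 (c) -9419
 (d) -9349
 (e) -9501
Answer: a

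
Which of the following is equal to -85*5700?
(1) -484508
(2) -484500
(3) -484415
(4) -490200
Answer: 2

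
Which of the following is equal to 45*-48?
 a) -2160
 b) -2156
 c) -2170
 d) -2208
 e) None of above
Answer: a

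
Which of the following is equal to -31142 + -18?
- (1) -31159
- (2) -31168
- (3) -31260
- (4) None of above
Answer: 4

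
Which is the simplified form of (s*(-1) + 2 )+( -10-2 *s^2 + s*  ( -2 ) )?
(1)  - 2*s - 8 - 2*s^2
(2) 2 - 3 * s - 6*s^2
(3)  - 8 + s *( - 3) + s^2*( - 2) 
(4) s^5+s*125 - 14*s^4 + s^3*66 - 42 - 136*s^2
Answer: 3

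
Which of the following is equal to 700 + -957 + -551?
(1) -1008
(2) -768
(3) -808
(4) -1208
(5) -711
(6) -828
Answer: 3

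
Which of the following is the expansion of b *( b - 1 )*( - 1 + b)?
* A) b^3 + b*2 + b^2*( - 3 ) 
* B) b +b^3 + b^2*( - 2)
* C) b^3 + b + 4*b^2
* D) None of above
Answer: B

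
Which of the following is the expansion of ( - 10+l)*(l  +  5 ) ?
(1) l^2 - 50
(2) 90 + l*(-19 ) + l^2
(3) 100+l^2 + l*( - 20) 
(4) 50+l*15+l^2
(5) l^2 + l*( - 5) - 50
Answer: 5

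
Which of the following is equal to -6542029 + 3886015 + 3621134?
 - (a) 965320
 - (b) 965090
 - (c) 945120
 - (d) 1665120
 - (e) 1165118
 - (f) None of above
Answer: f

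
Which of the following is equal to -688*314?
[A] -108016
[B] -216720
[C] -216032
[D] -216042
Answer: C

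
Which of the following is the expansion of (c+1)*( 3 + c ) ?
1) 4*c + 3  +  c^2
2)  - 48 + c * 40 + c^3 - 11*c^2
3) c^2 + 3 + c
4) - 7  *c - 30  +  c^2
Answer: 1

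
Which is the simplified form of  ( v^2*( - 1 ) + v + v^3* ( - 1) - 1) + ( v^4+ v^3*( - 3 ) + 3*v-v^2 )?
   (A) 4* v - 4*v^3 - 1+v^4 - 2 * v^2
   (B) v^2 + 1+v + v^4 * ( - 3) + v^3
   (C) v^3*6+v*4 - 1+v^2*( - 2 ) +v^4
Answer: A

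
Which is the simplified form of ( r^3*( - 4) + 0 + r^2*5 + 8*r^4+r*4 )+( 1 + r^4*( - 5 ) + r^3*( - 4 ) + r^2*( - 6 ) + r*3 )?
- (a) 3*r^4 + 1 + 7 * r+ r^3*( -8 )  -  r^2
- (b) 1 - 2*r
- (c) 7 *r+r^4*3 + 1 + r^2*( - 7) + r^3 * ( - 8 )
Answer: a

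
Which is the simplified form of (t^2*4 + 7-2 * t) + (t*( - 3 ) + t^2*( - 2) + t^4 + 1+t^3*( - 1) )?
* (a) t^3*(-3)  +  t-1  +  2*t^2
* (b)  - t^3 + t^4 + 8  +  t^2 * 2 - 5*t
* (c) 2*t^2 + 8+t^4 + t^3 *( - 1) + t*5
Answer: b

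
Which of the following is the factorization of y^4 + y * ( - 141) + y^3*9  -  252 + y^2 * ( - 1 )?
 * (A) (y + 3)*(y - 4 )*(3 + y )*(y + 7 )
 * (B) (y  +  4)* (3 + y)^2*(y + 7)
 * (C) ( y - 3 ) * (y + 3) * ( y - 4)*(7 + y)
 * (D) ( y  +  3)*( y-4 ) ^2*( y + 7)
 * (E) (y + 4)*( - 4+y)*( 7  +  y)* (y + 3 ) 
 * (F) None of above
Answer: A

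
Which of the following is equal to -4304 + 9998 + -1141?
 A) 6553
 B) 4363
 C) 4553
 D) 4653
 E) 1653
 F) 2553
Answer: C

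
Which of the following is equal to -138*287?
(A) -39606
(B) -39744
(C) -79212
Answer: A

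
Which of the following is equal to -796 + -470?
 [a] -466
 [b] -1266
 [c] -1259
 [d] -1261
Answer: b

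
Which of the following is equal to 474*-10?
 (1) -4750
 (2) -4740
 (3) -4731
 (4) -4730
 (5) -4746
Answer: 2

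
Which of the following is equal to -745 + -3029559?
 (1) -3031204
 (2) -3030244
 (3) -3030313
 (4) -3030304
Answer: 4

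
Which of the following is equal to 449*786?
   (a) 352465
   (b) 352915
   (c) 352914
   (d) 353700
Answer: c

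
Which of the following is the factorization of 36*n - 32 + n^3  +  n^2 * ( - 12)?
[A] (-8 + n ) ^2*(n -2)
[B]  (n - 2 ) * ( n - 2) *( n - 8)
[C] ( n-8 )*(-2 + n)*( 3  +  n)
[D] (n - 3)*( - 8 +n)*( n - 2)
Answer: B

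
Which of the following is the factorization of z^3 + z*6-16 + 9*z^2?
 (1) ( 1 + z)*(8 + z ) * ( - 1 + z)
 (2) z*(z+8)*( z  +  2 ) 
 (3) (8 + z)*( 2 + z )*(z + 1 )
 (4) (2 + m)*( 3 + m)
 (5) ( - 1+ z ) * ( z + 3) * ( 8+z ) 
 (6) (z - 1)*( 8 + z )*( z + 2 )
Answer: 6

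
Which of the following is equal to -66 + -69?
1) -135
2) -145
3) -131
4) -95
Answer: 1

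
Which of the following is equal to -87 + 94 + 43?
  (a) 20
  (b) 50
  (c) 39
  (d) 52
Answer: b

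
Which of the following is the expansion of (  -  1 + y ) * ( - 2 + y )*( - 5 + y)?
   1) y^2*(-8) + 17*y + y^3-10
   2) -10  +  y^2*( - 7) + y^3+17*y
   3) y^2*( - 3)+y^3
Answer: 1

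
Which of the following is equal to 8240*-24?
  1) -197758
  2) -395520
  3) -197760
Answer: 3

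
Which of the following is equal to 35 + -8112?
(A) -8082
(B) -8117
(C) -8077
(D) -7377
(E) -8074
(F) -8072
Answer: C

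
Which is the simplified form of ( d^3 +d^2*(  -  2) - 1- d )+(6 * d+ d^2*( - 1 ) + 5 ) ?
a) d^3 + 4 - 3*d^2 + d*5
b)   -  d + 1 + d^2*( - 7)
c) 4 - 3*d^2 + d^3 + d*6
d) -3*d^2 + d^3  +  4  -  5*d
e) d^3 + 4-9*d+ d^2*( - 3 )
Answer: a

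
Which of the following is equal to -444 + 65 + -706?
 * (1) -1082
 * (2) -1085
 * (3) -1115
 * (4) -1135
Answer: 2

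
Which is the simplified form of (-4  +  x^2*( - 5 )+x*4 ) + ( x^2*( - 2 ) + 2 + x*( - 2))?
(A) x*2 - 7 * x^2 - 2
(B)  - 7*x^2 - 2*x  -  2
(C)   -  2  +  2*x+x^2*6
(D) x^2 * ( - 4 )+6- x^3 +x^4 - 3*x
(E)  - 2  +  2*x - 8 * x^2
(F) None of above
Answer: A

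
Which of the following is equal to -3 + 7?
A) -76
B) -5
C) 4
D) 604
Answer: C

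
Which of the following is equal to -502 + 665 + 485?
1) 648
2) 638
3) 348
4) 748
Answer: 1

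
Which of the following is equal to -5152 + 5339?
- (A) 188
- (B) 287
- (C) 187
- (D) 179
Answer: C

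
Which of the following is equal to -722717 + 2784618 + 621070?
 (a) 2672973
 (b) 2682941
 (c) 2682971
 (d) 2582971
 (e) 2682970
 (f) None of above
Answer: c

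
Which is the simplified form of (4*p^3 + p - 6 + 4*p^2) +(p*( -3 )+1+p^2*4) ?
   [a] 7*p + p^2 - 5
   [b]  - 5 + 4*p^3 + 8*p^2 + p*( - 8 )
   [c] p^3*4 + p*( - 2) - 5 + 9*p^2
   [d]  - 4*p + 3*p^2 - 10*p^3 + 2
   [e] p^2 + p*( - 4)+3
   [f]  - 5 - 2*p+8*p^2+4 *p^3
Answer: f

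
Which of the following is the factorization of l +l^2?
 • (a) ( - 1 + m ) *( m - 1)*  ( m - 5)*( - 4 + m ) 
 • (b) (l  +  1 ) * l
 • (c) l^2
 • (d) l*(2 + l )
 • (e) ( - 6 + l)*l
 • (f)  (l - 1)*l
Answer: b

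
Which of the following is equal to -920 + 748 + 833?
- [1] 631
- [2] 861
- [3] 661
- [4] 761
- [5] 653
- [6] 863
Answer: 3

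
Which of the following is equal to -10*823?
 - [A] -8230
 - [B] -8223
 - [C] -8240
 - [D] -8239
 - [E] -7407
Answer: A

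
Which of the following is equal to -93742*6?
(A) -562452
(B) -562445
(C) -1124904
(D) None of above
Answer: A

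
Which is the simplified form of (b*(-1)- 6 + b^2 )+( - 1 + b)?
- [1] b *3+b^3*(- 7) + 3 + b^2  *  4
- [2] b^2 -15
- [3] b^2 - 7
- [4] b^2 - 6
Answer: 3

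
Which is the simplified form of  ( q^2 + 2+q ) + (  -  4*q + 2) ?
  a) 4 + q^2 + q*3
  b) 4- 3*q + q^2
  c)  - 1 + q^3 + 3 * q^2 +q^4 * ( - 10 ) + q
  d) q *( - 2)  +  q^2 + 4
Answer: b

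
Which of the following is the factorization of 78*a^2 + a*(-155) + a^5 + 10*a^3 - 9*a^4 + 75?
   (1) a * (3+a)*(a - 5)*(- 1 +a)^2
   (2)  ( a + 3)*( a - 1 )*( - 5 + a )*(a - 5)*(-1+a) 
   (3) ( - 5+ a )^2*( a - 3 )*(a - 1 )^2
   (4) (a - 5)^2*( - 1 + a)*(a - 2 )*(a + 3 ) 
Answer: 2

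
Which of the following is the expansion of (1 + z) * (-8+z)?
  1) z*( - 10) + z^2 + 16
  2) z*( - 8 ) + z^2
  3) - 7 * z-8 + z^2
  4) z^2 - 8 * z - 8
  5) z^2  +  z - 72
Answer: 3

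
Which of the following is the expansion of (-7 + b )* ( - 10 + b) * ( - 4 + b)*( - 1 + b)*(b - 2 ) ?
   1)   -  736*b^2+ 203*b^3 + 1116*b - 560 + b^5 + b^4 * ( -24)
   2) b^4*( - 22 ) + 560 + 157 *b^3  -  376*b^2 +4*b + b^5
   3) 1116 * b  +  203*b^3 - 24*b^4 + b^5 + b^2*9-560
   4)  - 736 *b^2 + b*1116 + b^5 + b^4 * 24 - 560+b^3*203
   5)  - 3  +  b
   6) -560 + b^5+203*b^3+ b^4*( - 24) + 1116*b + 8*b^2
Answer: 1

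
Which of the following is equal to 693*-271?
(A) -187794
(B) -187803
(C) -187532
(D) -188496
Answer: B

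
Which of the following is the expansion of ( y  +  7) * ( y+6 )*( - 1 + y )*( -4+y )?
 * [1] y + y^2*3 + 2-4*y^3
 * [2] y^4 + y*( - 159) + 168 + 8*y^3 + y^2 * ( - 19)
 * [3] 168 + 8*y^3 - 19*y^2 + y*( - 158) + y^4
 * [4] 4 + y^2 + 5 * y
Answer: 3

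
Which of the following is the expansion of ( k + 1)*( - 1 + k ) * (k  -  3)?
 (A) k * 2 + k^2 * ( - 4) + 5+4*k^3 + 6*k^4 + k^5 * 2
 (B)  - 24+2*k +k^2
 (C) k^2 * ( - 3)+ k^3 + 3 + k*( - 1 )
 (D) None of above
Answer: C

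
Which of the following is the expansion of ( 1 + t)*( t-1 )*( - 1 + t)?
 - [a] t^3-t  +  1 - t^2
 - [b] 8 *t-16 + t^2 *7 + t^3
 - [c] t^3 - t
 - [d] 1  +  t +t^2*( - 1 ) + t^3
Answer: a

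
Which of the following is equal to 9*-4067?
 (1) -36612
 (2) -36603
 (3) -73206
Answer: 2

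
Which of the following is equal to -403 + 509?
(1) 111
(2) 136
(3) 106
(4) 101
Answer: 3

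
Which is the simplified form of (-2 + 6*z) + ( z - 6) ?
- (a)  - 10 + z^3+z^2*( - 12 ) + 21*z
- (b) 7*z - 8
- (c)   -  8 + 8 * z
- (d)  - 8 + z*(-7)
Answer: b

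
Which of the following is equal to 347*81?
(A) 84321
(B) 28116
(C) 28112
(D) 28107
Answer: D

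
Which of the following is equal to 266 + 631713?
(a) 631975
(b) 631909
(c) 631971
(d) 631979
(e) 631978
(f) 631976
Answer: d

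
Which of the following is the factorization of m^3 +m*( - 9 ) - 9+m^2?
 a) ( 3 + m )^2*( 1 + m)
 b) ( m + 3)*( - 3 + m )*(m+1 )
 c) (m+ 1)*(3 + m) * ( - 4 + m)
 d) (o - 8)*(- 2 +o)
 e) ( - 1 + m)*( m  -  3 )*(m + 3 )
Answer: b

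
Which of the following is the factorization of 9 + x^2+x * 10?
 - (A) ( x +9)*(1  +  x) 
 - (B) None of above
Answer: A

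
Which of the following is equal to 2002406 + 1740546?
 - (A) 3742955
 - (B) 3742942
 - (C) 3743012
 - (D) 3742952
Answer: D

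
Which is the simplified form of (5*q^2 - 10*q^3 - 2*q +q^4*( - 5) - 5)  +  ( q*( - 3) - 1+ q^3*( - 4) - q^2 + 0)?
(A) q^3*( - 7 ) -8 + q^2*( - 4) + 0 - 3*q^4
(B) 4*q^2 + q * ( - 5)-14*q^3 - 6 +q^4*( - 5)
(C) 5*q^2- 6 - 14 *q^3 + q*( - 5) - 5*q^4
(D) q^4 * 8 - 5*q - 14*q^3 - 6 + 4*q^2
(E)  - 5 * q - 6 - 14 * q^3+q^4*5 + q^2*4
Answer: B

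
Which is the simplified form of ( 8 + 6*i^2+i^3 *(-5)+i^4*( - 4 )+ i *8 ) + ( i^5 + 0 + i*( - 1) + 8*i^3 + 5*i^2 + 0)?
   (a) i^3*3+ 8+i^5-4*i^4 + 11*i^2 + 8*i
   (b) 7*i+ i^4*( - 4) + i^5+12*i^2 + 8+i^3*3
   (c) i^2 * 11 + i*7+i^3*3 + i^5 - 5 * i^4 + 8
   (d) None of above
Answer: d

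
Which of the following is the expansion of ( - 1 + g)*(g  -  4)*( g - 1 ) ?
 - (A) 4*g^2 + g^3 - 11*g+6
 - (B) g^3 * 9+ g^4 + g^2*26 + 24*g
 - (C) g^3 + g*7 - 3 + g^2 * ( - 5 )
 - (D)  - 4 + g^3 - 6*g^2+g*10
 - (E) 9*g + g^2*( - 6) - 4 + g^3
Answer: E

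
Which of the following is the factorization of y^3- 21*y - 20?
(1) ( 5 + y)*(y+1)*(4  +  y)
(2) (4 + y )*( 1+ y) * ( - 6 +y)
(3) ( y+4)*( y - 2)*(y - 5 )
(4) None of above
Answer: 4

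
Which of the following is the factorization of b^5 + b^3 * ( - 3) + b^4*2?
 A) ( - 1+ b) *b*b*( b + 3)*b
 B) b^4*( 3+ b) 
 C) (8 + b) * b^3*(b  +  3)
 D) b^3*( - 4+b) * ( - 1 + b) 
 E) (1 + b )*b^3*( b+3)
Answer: A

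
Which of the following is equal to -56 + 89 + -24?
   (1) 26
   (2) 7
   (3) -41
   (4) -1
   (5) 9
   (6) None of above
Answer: 5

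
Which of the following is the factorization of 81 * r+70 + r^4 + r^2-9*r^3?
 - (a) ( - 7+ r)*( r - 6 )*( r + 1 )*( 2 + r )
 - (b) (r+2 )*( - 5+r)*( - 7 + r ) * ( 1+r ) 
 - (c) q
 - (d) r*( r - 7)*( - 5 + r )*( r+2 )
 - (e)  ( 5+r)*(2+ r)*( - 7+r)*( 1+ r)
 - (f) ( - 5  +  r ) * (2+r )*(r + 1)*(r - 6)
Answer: b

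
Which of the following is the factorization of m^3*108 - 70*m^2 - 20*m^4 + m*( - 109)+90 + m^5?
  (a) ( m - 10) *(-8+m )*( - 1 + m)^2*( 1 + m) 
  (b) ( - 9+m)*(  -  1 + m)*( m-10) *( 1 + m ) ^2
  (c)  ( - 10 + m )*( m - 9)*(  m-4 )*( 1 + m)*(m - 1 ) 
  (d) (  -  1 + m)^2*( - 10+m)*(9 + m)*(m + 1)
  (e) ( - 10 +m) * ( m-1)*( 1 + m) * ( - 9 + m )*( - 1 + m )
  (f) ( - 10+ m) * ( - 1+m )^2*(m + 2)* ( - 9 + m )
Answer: e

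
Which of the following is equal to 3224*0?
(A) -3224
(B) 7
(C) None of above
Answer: C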